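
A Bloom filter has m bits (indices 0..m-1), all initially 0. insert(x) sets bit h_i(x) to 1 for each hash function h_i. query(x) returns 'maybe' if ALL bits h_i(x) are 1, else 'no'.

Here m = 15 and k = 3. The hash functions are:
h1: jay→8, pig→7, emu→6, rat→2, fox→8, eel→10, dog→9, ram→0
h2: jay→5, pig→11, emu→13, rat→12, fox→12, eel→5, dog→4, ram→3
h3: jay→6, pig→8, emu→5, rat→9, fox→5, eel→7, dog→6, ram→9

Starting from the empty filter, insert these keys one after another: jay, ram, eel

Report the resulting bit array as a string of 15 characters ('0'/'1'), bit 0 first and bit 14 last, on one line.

Start: bits=000000000000000
After insert 'jay': sets bits 5 6 8 -> bits=000001101000000
After insert 'ram': sets bits 0 3 9 -> bits=100101101100000
After insert 'eel': sets bits 5 7 10 -> bits=100101111110000

Answer: 100101111110000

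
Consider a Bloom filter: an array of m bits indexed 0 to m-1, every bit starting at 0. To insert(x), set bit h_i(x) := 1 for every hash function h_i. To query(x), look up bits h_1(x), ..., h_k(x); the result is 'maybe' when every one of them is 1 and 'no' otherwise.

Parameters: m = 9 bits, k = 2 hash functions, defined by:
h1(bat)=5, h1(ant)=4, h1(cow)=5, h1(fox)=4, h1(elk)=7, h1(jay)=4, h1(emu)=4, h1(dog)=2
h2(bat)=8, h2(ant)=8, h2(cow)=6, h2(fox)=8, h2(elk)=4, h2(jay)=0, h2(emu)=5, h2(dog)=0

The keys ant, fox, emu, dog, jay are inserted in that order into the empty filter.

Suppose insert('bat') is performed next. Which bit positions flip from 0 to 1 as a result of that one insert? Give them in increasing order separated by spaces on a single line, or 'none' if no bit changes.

Answer: none

Derivation:
Start: bits=000000000
After insert 'ant': sets bits 4 8 -> bits=000010001
After insert 'fox': sets bits 4 8 -> bits=000010001
After insert 'emu': sets bits 4 5 -> bits=000011001
After insert 'dog': sets bits 0 2 -> bits=101011001
After insert 'jay': sets bits 0 4 -> bits=101011001
insert 'bat' would touch bits 5 8; currently bit5=1, bit8=1
Bits that are 0 among those (would change 0->1): none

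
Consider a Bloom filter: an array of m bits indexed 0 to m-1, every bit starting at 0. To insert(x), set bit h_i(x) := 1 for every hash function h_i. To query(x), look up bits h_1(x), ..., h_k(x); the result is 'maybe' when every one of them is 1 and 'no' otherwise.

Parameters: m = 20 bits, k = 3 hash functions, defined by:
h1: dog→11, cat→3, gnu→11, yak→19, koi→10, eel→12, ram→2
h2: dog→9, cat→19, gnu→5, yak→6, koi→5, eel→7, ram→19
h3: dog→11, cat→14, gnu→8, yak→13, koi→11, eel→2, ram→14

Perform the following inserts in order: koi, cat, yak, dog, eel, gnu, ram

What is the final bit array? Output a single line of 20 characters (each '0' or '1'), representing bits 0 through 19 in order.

Start: bits=00000000000000000000
After insert 'koi': sets bits 5 10 11 -> bits=00000100001100000000
After insert 'cat': sets bits 3 14 19 -> bits=00010100001100100001
After insert 'yak': sets bits 6 13 19 -> bits=00010110001101100001
After insert 'dog': sets bits 9 11 -> bits=00010110011101100001
After insert 'eel': sets bits 2 7 12 -> bits=00110111011111100001
After insert 'gnu': sets bits 5 8 11 -> bits=00110111111111100001
After insert 'ram': sets bits 2 14 19 -> bits=00110111111111100001

Answer: 00110111111111100001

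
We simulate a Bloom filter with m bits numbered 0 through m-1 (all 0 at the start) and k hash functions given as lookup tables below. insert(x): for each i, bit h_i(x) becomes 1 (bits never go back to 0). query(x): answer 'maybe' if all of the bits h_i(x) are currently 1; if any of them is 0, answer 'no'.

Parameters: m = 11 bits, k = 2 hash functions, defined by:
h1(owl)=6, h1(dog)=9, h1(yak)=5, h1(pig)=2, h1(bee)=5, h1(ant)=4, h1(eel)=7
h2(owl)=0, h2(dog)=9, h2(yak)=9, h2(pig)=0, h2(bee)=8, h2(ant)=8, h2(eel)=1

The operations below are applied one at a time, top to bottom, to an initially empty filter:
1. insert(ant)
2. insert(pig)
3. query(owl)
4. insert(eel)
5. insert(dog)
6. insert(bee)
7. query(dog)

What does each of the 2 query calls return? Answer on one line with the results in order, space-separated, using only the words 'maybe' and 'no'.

Answer: no maybe

Derivation:
Start: bits=00000000000
Op 1: insert ant -> sets bits 4 8 -> bits=00001000100
Op 2: insert pig -> sets bits 0 2 -> bits=10101000100
Op 3: query owl -> checks bit0=1, bit6=0 (has a 0) -> no
Op 4: insert eel -> sets bits 1 7 -> bits=11101001100
Op 5: insert dog -> sets bits 9 -> bits=11101001110
Op 6: insert bee -> sets bits 5 8 -> bits=11101101110
Op 7: query dog -> checks bit9=1 (all 1) -> maybe
Query results in order: no maybe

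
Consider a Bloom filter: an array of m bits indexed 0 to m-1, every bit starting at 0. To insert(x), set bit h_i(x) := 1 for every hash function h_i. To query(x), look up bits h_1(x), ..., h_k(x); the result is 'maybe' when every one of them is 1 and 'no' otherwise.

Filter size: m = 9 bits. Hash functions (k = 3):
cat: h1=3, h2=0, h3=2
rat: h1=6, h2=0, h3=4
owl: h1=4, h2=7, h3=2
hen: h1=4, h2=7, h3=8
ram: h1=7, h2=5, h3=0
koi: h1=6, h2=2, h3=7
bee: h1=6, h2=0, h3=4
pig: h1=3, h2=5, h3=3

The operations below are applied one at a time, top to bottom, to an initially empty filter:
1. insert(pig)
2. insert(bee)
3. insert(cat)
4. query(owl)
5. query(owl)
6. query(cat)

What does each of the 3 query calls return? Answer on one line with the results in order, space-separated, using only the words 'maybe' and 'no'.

Answer: no no maybe

Derivation:
Start: bits=000000000
Op 1: insert pig -> sets bits 3 5 -> bits=000101000
Op 2: insert bee -> sets bits 0 4 6 -> bits=100111100
Op 3: insert cat -> sets bits 0 2 3 -> bits=101111100
Op 4: query owl -> checks bit2=1, bit4=1, bit7=0 (has a 0) -> no
Op 5: query owl -> checks bit2=1, bit4=1, bit7=0 (has a 0) -> no
Op 6: query cat -> checks bit0=1, bit2=1, bit3=1 (all 1) -> maybe
Query results in order: no no maybe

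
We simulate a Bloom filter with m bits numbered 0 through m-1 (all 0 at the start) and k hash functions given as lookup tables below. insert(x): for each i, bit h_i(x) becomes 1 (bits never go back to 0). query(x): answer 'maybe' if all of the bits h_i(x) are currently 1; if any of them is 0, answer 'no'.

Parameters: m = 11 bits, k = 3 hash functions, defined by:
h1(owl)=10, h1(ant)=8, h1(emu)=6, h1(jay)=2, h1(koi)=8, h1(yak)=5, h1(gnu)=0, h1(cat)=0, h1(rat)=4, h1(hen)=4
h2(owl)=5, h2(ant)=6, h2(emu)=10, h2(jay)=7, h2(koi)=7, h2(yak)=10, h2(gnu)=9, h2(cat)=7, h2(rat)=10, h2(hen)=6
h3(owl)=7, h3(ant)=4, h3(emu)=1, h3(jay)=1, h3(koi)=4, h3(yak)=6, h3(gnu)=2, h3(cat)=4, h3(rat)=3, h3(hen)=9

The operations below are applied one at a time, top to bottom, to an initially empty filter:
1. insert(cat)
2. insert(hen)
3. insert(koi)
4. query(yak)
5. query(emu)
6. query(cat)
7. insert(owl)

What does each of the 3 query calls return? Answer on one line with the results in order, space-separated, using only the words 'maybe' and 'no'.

Answer: no no maybe

Derivation:
Start: bits=00000000000
Op 1: insert cat -> sets bits 0 4 7 -> bits=10001001000
Op 2: insert hen -> sets bits 4 6 9 -> bits=10001011010
Op 3: insert koi -> sets bits 4 7 8 -> bits=10001011110
Op 4: query yak -> checks bit5=0, bit6=1, bit10=0 (has a 0) -> no
Op 5: query emu -> checks bit1=0, bit6=1, bit10=0 (has a 0) -> no
Op 6: query cat -> checks bit0=1, bit4=1, bit7=1 (all 1) -> maybe
Op 7: insert owl -> sets bits 5 7 10 -> bits=10001111111
Query results in order: no no maybe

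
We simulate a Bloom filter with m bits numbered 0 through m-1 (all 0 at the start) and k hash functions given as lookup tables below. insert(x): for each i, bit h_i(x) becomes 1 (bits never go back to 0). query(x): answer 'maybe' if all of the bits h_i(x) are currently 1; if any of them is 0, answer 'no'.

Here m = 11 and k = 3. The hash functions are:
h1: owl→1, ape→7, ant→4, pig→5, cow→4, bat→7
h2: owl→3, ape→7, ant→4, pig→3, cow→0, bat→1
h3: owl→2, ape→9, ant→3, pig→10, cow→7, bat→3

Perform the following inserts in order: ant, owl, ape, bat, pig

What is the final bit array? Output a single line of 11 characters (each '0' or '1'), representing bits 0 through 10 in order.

Start: bits=00000000000
After insert 'ant': sets bits 3 4 -> bits=00011000000
After insert 'owl': sets bits 1 2 3 -> bits=01111000000
After insert 'ape': sets bits 7 9 -> bits=01111001010
After insert 'bat': sets bits 1 3 7 -> bits=01111001010
After insert 'pig': sets bits 3 5 10 -> bits=01111101011

Answer: 01111101011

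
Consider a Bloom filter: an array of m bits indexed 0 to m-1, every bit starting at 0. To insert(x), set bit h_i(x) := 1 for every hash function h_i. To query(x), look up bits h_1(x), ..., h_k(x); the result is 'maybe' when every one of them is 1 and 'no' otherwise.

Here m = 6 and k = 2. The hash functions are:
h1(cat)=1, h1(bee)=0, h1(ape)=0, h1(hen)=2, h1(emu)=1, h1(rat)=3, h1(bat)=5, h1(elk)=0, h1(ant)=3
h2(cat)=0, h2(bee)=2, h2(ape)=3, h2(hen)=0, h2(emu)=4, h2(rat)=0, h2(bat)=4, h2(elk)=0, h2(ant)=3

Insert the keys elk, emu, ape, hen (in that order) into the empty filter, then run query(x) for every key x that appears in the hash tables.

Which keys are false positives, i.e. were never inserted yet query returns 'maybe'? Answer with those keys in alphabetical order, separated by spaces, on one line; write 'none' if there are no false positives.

Start: bits=000000
After insert 'elk': sets bits 0 -> bits=100000
After insert 'emu': sets bits 1 4 -> bits=110010
After insert 'ape': sets bits 0 3 -> bits=110110
After insert 'hen': sets bits 0 2 -> bits=111110
Not inserted: ant bat bee cat rat — query each against bits=111110:
query ant: checks bit3=1 (all 1) -> maybe => FALSE POSITIVE
query bat: checks bit4=1, bit5=0 (has a 0) -> no => not a false positive
query bee: checks bit0=1, bit2=1 (all 1) -> maybe => FALSE POSITIVE
query cat: checks bit0=1, bit1=1 (all 1) -> maybe => FALSE POSITIVE
query rat: checks bit0=1, bit3=1 (all 1) -> maybe => FALSE POSITIVE
False positives (alphabetical): ant bee cat rat

Answer: ant bee cat rat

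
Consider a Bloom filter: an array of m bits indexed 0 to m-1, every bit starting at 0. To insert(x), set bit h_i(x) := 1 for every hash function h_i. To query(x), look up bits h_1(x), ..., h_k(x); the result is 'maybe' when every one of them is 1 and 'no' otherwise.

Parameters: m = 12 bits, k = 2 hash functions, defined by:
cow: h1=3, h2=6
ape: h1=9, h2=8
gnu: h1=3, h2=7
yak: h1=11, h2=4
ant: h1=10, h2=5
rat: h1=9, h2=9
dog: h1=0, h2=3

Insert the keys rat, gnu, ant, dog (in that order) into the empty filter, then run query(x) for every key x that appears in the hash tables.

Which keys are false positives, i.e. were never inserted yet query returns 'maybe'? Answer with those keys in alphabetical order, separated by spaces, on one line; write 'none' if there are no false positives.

Answer: none

Derivation:
Start: bits=000000000000
After insert 'rat': sets bits 9 -> bits=000000000100
After insert 'gnu': sets bits 3 7 -> bits=000100010100
After insert 'ant': sets bits 5 10 -> bits=000101010110
After insert 'dog': sets bits 0 3 -> bits=100101010110
Not inserted: ape cow yak — query each against bits=100101010110:
query ape: checks bit8=0, bit9=1 (has a 0) -> no => not a false positive
query cow: checks bit3=1, bit6=0 (has a 0) -> no => not a false positive
query yak: checks bit4=0, bit11=0 (has a 0) -> no => not a false positive
False positives (alphabetical): none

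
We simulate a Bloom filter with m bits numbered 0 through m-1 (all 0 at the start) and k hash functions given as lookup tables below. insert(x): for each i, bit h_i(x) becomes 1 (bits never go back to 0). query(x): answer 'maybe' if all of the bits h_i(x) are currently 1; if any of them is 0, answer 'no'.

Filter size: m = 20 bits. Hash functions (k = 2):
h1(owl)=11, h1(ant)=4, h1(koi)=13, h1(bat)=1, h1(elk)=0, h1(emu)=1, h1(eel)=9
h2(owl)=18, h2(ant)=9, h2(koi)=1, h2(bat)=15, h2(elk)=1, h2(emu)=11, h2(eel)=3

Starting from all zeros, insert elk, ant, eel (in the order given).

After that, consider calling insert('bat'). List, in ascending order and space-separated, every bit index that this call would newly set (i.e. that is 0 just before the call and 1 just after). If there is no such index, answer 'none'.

Start: bits=00000000000000000000
After insert 'elk': sets bits 0 1 -> bits=11000000000000000000
After insert 'ant': sets bits 4 9 -> bits=11001000010000000000
After insert 'eel': sets bits 3 9 -> bits=11011000010000000000
insert 'bat' would touch bits 1 15; currently bit1=1, bit15=0
Bits that are 0 among those (would change 0->1): 15

Answer: 15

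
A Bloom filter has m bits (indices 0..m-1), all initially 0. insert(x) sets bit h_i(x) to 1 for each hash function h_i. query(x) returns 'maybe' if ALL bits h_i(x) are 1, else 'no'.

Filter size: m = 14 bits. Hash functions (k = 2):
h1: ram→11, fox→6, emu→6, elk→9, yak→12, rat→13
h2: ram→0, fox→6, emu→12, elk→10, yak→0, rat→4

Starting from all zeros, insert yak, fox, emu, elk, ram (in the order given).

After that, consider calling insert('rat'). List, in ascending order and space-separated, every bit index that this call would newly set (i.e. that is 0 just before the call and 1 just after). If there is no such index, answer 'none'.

Start: bits=00000000000000
After insert 'yak': sets bits 0 12 -> bits=10000000000010
After insert 'fox': sets bits 6 -> bits=10000010000010
After insert 'emu': sets bits 6 12 -> bits=10000010000010
After insert 'elk': sets bits 9 10 -> bits=10000010011010
After insert 'ram': sets bits 0 11 -> bits=10000010011110
insert 'rat' would touch bits 4 13; currently bit4=0, bit13=0
Bits that are 0 among those (would change 0->1): 4 13

Answer: 4 13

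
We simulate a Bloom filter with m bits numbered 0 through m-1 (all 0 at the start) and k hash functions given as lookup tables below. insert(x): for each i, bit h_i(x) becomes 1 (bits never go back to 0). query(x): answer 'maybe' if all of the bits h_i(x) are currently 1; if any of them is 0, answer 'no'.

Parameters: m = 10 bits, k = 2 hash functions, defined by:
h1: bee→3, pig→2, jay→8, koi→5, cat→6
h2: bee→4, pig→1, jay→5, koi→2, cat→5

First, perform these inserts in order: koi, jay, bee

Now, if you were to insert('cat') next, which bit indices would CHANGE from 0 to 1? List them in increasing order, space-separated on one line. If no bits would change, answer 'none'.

Answer: 6

Derivation:
Start: bits=0000000000
After insert 'koi': sets bits 2 5 -> bits=0010010000
After insert 'jay': sets bits 5 8 -> bits=0010010010
After insert 'bee': sets bits 3 4 -> bits=0011110010
insert 'cat' would touch bits 5 6; currently bit5=1, bit6=0
Bits that are 0 among those (would change 0->1): 6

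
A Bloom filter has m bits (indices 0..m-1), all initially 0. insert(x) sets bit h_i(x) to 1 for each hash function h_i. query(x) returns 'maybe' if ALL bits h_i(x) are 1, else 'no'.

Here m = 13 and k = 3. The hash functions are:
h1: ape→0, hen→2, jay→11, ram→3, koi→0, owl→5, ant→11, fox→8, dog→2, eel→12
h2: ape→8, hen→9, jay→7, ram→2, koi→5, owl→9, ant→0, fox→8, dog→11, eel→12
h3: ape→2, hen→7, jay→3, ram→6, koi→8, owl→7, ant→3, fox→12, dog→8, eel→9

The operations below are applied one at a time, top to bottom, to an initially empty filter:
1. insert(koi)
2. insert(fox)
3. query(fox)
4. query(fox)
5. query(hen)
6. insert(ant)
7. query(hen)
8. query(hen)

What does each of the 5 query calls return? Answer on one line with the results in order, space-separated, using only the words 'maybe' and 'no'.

Answer: maybe maybe no no no

Derivation:
Start: bits=0000000000000
Op 1: insert koi -> sets bits 0 5 8 -> bits=1000010010000
Op 2: insert fox -> sets bits 8 12 -> bits=1000010010001
Op 3: query fox -> checks bit8=1, bit12=1 (all 1) -> maybe
Op 4: query fox -> checks bit8=1, bit12=1 (all 1) -> maybe
Op 5: query hen -> checks bit2=0, bit7=0, bit9=0 (has a 0) -> no
Op 6: insert ant -> sets bits 0 3 11 -> bits=1001010010011
Op 7: query hen -> checks bit2=0, bit7=0, bit9=0 (has a 0) -> no
Op 8: query hen -> checks bit2=0, bit7=0, bit9=0 (has a 0) -> no
Query results in order: maybe maybe no no no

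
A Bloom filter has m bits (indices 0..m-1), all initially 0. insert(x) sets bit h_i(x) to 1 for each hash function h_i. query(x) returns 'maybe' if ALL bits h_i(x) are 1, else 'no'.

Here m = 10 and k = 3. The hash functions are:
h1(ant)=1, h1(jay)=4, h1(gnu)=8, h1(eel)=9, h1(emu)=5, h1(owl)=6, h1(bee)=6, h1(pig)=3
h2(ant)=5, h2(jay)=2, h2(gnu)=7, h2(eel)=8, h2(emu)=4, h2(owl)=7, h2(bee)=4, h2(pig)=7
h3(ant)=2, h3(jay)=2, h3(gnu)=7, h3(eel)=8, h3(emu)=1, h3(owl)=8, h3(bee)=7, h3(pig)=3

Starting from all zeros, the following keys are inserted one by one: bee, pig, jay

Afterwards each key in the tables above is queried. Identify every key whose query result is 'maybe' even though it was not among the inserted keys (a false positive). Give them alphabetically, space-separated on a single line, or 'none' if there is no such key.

Answer: none

Derivation:
Start: bits=0000000000
After insert 'bee': sets bits 4 6 7 -> bits=0000101100
After insert 'pig': sets bits 3 7 -> bits=0001101100
After insert 'jay': sets bits 2 4 -> bits=0011101100
Not inserted: ant eel emu gnu owl — query each against bits=0011101100:
query ant: checks bit1=0, bit2=1, bit5=0 (has a 0) -> no => not a false positive
query eel: checks bit8=0, bit9=0 (has a 0) -> no => not a false positive
query emu: checks bit1=0, bit4=1, bit5=0 (has a 0) -> no => not a false positive
query gnu: checks bit7=1, bit8=0 (has a 0) -> no => not a false positive
query owl: checks bit6=1, bit7=1, bit8=0 (has a 0) -> no => not a false positive
False positives (alphabetical): none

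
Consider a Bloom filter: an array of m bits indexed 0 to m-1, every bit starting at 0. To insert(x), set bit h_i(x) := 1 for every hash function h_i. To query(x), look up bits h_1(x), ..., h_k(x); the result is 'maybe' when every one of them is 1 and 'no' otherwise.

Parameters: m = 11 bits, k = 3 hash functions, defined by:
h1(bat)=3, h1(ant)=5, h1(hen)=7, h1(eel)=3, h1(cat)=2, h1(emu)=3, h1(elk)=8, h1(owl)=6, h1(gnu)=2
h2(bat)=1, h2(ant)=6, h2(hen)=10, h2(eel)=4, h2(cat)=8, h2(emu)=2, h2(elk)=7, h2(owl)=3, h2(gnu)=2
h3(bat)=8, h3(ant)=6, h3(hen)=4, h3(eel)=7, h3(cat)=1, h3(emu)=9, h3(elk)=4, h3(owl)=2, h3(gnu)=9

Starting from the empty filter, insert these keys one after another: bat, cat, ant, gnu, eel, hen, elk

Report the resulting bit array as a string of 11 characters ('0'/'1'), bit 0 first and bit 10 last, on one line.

Start: bits=00000000000
After insert 'bat': sets bits 1 3 8 -> bits=01010000100
After insert 'cat': sets bits 1 2 8 -> bits=01110000100
After insert 'ant': sets bits 5 6 -> bits=01110110100
After insert 'gnu': sets bits 2 9 -> bits=01110110110
After insert 'eel': sets bits 3 4 7 -> bits=01111111110
After insert 'hen': sets bits 4 7 10 -> bits=01111111111
After insert 'elk': sets bits 4 7 8 -> bits=01111111111

Answer: 01111111111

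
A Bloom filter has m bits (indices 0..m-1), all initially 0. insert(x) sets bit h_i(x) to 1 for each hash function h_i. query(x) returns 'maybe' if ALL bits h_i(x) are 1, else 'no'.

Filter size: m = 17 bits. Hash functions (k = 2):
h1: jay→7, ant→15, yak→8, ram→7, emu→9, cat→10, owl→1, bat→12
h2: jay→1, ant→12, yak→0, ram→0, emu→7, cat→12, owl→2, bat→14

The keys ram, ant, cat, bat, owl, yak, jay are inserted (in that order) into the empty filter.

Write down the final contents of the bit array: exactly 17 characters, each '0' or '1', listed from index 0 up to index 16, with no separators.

Start: bits=00000000000000000
After insert 'ram': sets bits 0 7 -> bits=10000001000000000
After insert 'ant': sets bits 12 15 -> bits=10000001000010010
After insert 'cat': sets bits 10 12 -> bits=10000001001010010
After insert 'bat': sets bits 12 14 -> bits=10000001001010110
After insert 'owl': sets bits 1 2 -> bits=11100001001010110
After insert 'yak': sets bits 0 8 -> bits=11100001101010110
After insert 'jay': sets bits 1 7 -> bits=11100001101010110

Answer: 11100001101010110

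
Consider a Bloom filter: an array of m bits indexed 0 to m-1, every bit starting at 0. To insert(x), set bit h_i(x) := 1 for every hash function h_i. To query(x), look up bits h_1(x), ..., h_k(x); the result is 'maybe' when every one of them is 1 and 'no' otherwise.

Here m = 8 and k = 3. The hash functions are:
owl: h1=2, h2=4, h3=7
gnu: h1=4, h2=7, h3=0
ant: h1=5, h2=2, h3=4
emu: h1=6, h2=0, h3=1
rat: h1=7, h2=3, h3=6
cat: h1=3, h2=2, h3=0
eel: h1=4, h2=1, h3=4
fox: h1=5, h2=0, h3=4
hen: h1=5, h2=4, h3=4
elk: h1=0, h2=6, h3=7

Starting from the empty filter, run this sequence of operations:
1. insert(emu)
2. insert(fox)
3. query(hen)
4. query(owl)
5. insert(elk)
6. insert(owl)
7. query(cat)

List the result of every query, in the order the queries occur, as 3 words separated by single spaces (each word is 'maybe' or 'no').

Start: bits=00000000
Op 1: insert emu -> sets bits 0 1 6 -> bits=11000010
Op 2: insert fox -> sets bits 0 4 5 -> bits=11001110
Op 3: query hen -> checks bit4=1, bit5=1 (all 1) -> maybe
Op 4: query owl -> checks bit2=0, bit4=1, bit7=0 (has a 0) -> no
Op 5: insert elk -> sets bits 0 6 7 -> bits=11001111
Op 6: insert owl -> sets bits 2 4 7 -> bits=11101111
Op 7: query cat -> checks bit0=1, bit2=1, bit3=0 (has a 0) -> no
Query results in order: maybe no no

Answer: maybe no no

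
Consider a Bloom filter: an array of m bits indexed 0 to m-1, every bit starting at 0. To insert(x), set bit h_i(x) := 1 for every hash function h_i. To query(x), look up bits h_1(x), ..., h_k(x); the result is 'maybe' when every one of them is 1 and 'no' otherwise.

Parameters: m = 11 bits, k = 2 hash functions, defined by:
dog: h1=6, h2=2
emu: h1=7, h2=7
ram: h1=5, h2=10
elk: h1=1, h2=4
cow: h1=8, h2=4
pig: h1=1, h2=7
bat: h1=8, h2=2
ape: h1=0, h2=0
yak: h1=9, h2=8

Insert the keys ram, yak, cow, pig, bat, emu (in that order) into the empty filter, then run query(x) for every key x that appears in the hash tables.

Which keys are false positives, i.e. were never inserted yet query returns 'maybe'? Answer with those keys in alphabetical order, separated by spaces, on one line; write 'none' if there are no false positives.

Answer: elk

Derivation:
Start: bits=00000000000
After insert 'ram': sets bits 5 10 -> bits=00000100001
After insert 'yak': sets bits 8 9 -> bits=00000100111
After insert 'cow': sets bits 4 8 -> bits=00001100111
After insert 'pig': sets bits 1 7 -> bits=01001101111
After insert 'bat': sets bits 2 8 -> bits=01101101111
After insert 'emu': sets bits 7 -> bits=01101101111
Not inserted: ape dog elk — query each against bits=01101101111:
query ape: checks bit0=0 (has a 0) -> no => not a false positive
query dog: checks bit2=1, bit6=0 (has a 0) -> no => not a false positive
query elk: checks bit1=1, bit4=1 (all 1) -> maybe => FALSE POSITIVE
False positives (alphabetical): elk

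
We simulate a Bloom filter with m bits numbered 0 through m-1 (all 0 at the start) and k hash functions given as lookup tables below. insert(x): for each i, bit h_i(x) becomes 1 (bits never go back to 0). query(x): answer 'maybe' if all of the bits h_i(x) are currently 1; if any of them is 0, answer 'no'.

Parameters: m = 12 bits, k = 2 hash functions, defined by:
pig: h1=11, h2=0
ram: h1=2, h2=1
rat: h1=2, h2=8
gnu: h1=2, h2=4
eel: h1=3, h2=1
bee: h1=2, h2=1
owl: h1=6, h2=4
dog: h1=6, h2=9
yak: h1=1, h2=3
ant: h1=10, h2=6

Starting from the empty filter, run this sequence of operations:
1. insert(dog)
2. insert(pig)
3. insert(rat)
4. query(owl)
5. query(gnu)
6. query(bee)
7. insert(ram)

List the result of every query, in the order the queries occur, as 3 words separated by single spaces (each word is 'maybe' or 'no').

Start: bits=000000000000
Op 1: insert dog -> sets bits 6 9 -> bits=000000100100
Op 2: insert pig -> sets bits 0 11 -> bits=100000100101
Op 3: insert rat -> sets bits 2 8 -> bits=101000101101
Op 4: query owl -> checks bit4=0, bit6=1 (has a 0) -> no
Op 5: query gnu -> checks bit2=1, bit4=0 (has a 0) -> no
Op 6: query bee -> checks bit1=0, bit2=1 (has a 0) -> no
Op 7: insert ram -> sets bits 1 2 -> bits=111000101101
Query results in order: no no no

Answer: no no no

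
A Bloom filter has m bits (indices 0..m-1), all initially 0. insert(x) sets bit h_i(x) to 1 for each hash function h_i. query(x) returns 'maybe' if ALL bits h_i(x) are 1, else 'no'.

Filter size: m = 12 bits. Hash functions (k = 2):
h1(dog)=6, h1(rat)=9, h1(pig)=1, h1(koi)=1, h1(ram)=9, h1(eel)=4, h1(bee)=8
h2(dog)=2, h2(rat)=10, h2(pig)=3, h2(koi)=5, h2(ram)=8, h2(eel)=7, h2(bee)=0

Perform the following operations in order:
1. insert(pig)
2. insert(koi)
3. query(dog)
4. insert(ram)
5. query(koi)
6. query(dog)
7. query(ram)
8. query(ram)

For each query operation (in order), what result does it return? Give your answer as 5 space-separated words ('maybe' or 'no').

Start: bits=000000000000
Op 1: insert pig -> sets bits 1 3 -> bits=010100000000
Op 2: insert koi -> sets bits 1 5 -> bits=010101000000
Op 3: query dog -> checks bit2=0, bit6=0 (has a 0) -> no
Op 4: insert ram -> sets bits 8 9 -> bits=010101001100
Op 5: query koi -> checks bit1=1, bit5=1 (all 1) -> maybe
Op 6: query dog -> checks bit2=0, bit6=0 (has a 0) -> no
Op 7: query ram -> checks bit8=1, bit9=1 (all 1) -> maybe
Op 8: query ram -> checks bit8=1, bit9=1 (all 1) -> maybe
Query results in order: no maybe no maybe maybe

Answer: no maybe no maybe maybe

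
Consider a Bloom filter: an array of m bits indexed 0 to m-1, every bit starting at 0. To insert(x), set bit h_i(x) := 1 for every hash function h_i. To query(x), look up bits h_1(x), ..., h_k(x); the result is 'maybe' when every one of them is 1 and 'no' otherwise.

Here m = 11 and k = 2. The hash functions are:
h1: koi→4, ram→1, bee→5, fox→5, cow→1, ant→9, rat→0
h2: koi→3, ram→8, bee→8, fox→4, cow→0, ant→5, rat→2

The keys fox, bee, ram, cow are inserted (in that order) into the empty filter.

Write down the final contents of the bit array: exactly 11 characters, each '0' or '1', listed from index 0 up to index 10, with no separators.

Start: bits=00000000000
After insert 'fox': sets bits 4 5 -> bits=00001100000
After insert 'bee': sets bits 5 8 -> bits=00001100100
After insert 'ram': sets bits 1 8 -> bits=01001100100
After insert 'cow': sets bits 0 1 -> bits=11001100100

Answer: 11001100100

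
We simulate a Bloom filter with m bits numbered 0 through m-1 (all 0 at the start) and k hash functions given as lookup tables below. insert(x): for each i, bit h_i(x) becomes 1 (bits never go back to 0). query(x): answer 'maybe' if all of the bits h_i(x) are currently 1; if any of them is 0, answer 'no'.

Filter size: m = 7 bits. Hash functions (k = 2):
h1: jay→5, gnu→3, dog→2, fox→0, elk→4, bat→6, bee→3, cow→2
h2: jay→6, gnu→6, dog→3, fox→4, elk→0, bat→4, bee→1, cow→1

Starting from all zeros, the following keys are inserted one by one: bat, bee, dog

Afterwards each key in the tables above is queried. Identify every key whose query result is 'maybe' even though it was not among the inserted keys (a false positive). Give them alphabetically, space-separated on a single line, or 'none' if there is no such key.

Answer: cow gnu

Derivation:
Start: bits=0000000
After insert 'bat': sets bits 4 6 -> bits=0000101
After insert 'bee': sets bits 1 3 -> bits=0101101
After insert 'dog': sets bits 2 3 -> bits=0111101
Not inserted: cow elk fox gnu jay — query each against bits=0111101:
query cow: checks bit1=1, bit2=1 (all 1) -> maybe => FALSE POSITIVE
query elk: checks bit0=0, bit4=1 (has a 0) -> no => not a false positive
query fox: checks bit0=0, bit4=1 (has a 0) -> no => not a false positive
query gnu: checks bit3=1, bit6=1 (all 1) -> maybe => FALSE POSITIVE
query jay: checks bit5=0, bit6=1 (has a 0) -> no => not a false positive
False positives (alphabetical): cow gnu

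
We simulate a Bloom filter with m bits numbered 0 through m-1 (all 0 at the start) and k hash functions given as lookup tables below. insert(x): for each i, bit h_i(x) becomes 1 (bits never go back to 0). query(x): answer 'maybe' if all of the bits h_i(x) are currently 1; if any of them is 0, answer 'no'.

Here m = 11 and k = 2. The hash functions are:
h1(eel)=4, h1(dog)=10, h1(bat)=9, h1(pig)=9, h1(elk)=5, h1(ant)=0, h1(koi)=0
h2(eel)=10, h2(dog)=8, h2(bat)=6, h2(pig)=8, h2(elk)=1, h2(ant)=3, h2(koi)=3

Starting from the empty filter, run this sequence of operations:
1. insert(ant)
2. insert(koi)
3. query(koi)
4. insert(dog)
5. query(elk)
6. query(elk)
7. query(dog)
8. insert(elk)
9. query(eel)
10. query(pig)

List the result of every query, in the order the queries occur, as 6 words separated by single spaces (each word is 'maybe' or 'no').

Start: bits=00000000000
Op 1: insert ant -> sets bits 0 3 -> bits=10010000000
Op 2: insert koi -> sets bits 0 3 -> bits=10010000000
Op 3: query koi -> checks bit0=1, bit3=1 (all 1) -> maybe
Op 4: insert dog -> sets bits 8 10 -> bits=10010000101
Op 5: query elk -> checks bit1=0, bit5=0 (has a 0) -> no
Op 6: query elk -> checks bit1=0, bit5=0 (has a 0) -> no
Op 7: query dog -> checks bit8=1, bit10=1 (all 1) -> maybe
Op 8: insert elk -> sets bits 1 5 -> bits=11010100101
Op 9: query eel -> checks bit4=0, bit10=1 (has a 0) -> no
Op 10: query pig -> checks bit8=1, bit9=0 (has a 0) -> no
Query results in order: maybe no no maybe no no

Answer: maybe no no maybe no no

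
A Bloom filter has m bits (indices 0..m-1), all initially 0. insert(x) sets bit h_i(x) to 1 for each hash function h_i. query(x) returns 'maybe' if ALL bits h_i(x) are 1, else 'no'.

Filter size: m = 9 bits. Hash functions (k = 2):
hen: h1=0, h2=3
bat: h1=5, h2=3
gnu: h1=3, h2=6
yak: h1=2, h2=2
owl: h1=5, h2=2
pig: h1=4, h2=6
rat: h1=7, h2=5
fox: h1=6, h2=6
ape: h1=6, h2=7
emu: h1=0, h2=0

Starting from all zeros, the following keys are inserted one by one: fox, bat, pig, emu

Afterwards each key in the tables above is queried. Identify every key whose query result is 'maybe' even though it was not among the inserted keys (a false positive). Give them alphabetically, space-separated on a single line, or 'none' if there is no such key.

Start: bits=000000000
After insert 'fox': sets bits 6 -> bits=000000100
After insert 'bat': sets bits 3 5 -> bits=000101100
After insert 'pig': sets bits 4 6 -> bits=000111100
After insert 'emu': sets bits 0 -> bits=100111100
Not inserted: ape gnu hen owl rat yak — query each against bits=100111100:
query ape: checks bit6=1, bit7=0 (has a 0) -> no => not a false positive
query gnu: checks bit3=1, bit6=1 (all 1) -> maybe => FALSE POSITIVE
query hen: checks bit0=1, bit3=1 (all 1) -> maybe => FALSE POSITIVE
query owl: checks bit2=0, bit5=1 (has a 0) -> no => not a false positive
query rat: checks bit5=1, bit7=0 (has a 0) -> no => not a false positive
query yak: checks bit2=0 (has a 0) -> no => not a false positive
False positives (alphabetical): gnu hen

Answer: gnu hen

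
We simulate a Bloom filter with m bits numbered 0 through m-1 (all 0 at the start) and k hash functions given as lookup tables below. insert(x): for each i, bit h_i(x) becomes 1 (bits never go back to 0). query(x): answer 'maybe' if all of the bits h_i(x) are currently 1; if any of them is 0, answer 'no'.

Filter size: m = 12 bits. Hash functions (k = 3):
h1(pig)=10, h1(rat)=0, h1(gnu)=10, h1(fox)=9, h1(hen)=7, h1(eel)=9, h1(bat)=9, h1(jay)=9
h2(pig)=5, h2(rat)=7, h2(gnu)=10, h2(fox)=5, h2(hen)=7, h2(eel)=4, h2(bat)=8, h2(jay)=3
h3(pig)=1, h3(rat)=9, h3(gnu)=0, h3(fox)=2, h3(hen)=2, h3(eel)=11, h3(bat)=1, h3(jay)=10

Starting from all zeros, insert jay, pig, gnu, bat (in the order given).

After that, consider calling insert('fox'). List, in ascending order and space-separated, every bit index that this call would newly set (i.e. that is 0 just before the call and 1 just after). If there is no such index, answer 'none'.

Start: bits=000000000000
After insert 'jay': sets bits 3 9 10 -> bits=000100000110
After insert 'pig': sets bits 1 5 10 -> bits=010101000110
After insert 'gnu': sets bits 0 10 -> bits=110101000110
After insert 'bat': sets bits 1 8 9 -> bits=110101001110
insert 'fox' would touch bits 2 5 9; currently bit2=0, bit5=1, bit9=1
Bits that are 0 among those (would change 0->1): 2

Answer: 2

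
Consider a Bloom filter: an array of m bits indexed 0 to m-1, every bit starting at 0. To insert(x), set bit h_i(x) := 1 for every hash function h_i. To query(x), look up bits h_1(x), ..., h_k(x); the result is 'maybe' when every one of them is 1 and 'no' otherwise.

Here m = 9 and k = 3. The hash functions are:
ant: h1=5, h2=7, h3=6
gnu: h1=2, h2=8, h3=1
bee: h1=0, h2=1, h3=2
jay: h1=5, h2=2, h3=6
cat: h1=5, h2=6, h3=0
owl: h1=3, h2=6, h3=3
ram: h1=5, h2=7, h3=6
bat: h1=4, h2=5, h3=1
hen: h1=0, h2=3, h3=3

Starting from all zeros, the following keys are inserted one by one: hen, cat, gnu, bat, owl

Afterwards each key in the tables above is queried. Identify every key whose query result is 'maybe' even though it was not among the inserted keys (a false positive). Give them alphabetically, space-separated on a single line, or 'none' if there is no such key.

Answer: bee jay

Derivation:
Start: bits=000000000
After insert 'hen': sets bits 0 3 -> bits=100100000
After insert 'cat': sets bits 0 5 6 -> bits=100101100
After insert 'gnu': sets bits 1 2 8 -> bits=111101101
After insert 'bat': sets bits 1 4 5 -> bits=111111101
After insert 'owl': sets bits 3 6 -> bits=111111101
Not inserted: ant bee jay ram — query each against bits=111111101:
query ant: checks bit5=1, bit6=1, bit7=0 (has a 0) -> no => not a false positive
query bee: checks bit0=1, bit1=1, bit2=1 (all 1) -> maybe => FALSE POSITIVE
query jay: checks bit2=1, bit5=1, bit6=1 (all 1) -> maybe => FALSE POSITIVE
query ram: checks bit5=1, bit6=1, bit7=0 (has a 0) -> no => not a false positive
False positives (alphabetical): bee jay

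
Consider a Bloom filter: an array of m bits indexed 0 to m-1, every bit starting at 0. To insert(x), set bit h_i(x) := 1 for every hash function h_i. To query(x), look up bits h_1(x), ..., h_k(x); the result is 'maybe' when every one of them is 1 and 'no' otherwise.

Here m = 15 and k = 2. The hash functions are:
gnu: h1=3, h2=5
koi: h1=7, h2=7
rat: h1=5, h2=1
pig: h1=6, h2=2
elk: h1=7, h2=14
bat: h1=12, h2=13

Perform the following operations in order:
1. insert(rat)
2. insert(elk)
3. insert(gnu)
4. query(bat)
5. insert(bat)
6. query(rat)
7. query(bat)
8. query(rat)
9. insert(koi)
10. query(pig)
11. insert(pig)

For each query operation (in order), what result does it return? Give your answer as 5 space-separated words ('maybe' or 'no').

Start: bits=000000000000000
Op 1: insert rat -> sets bits 1 5 -> bits=010001000000000
Op 2: insert elk -> sets bits 7 14 -> bits=010001010000001
Op 3: insert gnu -> sets bits 3 5 -> bits=010101010000001
Op 4: query bat -> checks bit12=0, bit13=0 (has a 0) -> no
Op 5: insert bat -> sets bits 12 13 -> bits=010101010000111
Op 6: query rat -> checks bit1=1, bit5=1 (all 1) -> maybe
Op 7: query bat -> checks bit12=1, bit13=1 (all 1) -> maybe
Op 8: query rat -> checks bit1=1, bit5=1 (all 1) -> maybe
Op 9: insert koi -> sets bits 7 -> bits=010101010000111
Op 10: query pig -> checks bit2=0, bit6=0 (has a 0) -> no
Op 11: insert pig -> sets bits 2 6 -> bits=011101110000111
Query results in order: no maybe maybe maybe no

Answer: no maybe maybe maybe no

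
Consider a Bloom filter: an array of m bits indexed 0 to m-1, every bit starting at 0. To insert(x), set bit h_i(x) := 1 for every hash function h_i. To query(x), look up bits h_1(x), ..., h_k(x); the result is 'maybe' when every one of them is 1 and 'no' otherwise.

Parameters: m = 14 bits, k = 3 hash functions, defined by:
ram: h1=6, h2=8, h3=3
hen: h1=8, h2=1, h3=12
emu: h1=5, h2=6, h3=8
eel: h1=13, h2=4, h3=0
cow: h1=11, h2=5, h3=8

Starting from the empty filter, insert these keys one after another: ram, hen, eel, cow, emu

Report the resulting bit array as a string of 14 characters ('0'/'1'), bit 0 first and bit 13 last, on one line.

Answer: 11011110100111

Derivation:
Start: bits=00000000000000
After insert 'ram': sets bits 3 6 8 -> bits=00010010100000
After insert 'hen': sets bits 1 8 12 -> bits=01010010100010
After insert 'eel': sets bits 0 4 13 -> bits=11011010100011
After insert 'cow': sets bits 5 8 11 -> bits=11011110100111
After insert 'emu': sets bits 5 6 8 -> bits=11011110100111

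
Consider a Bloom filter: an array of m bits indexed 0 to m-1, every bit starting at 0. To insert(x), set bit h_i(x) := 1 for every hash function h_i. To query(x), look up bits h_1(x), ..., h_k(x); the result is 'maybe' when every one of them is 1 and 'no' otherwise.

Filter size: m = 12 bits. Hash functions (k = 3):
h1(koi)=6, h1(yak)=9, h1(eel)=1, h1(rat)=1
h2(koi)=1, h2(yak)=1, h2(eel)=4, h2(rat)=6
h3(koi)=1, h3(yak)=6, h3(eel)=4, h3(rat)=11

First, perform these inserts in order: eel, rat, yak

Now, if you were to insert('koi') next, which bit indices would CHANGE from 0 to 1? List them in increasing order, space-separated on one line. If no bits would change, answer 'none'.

Answer: none

Derivation:
Start: bits=000000000000
After insert 'eel': sets bits 1 4 -> bits=010010000000
After insert 'rat': sets bits 1 6 11 -> bits=010010100001
After insert 'yak': sets bits 1 6 9 -> bits=010010100101
insert 'koi' would touch bits 1 6; currently bit1=1, bit6=1
Bits that are 0 among those (would change 0->1): none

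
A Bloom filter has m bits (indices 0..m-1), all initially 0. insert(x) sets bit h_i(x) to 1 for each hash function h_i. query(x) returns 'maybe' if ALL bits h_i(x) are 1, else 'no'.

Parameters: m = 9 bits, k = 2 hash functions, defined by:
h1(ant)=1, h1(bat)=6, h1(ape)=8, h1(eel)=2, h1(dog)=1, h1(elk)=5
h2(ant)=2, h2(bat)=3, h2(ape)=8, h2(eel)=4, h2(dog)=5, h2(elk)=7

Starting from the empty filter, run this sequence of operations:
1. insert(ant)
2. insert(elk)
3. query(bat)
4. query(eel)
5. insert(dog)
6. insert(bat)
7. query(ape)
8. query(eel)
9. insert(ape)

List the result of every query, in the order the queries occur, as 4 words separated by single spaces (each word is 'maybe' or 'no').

Answer: no no no no

Derivation:
Start: bits=000000000
Op 1: insert ant -> sets bits 1 2 -> bits=011000000
Op 2: insert elk -> sets bits 5 7 -> bits=011001010
Op 3: query bat -> checks bit3=0, bit6=0 (has a 0) -> no
Op 4: query eel -> checks bit2=1, bit4=0 (has a 0) -> no
Op 5: insert dog -> sets bits 1 5 -> bits=011001010
Op 6: insert bat -> sets bits 3 6 -> bits=011101110
Op 7: query ape -> checks bit8=0 (has a 0) -> no
Op 8: query eel -> checks bit2=1, bit4=0 (has a 0) -> no
Op 9: insert ape -> sets bits 8 -> bits=011101111
Query results in order: no no no no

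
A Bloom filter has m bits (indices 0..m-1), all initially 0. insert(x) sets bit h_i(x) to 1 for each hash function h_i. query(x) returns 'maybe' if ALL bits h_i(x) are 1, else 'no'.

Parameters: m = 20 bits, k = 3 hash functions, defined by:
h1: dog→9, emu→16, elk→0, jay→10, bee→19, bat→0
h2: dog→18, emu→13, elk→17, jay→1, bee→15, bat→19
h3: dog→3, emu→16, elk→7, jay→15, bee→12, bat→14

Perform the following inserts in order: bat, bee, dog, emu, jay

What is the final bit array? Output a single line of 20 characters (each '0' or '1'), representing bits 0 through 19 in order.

Answer: 11010000011011111011

Derivation:
Start: bits=00000000000000000000
After insert 'bat': sets bits 0 14 19 -> bits=10000000000000100001
After insert 'bee': sets bits 12 15 19 -> bits=10000000000010110001
After insert 'dog': sets bits 3 9 18 -> bits=10010000010010110011
After insert 'emu': sets bits 13 16 -> bits=10010000010011111011
After insert 'jay': sets bits 1 10 15 -> bits=11010000011011111011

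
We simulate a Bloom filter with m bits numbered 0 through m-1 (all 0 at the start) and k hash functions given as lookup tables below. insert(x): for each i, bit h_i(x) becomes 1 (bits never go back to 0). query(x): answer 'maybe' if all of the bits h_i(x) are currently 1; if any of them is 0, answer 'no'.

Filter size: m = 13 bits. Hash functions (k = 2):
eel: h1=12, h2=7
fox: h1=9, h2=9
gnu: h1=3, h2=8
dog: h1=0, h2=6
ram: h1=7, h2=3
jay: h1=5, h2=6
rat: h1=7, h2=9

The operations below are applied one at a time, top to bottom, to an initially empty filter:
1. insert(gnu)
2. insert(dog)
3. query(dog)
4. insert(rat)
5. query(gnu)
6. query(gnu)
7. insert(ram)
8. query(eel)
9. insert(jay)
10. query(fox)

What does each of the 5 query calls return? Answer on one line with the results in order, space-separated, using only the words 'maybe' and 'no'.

Answer: maybe maybe maybe no maybe

Derivation:
Start: bits=0000000000000
Op 1: insert gnu -> sets bits 3 8 -> bits=0001000010000
Op 2: insert dog -> sets bits 0 6 -> bits=1001001010000
Op 3: query dog -> checks bit0=1, bit6=1 (all 1) -> maybe
Op 4: insert rat -> sets bits 7 9 -> bits=1001001111000
Op 5: query gnu -> checks bit3=1, bit8=1 (all 1) -> maybe
Op 6: query gnu -> checks bit3=1, bit8=1 (all 1) -> maybe
Op 7: insert ram -> sets bits 3 7 -> bits=1001001111000
Op 8: query eel -> checks bit7=1, bit12=0 (has a 0) -> no
Op 9: insert jay -> sets bits 5 6 -> bits=1001011111000
Op 10: query fox -> checks bit9=1 (all 1) -> maybe
Query results in order: maybe maybe maybe no maybe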